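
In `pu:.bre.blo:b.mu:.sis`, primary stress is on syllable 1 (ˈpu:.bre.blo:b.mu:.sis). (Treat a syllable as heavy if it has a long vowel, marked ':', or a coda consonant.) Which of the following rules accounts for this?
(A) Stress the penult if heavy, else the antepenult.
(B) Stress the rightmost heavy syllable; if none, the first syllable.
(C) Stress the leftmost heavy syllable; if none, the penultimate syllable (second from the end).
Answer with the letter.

C

Rule A → syllable 4 (observed: 1).
Rule B → syllable 5 (observed: 1).
Rule C → syllable 1 ✓.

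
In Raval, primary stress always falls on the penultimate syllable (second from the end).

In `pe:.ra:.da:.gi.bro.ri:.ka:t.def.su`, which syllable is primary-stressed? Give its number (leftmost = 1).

8

The word has 9 syllables; the penultimate syllable (second from the end) is syllable 8 (def).
Primary stress: syllable 8 → pe:.ra:.da:.gi.bro.ri:.ka:t.ˈdef.su.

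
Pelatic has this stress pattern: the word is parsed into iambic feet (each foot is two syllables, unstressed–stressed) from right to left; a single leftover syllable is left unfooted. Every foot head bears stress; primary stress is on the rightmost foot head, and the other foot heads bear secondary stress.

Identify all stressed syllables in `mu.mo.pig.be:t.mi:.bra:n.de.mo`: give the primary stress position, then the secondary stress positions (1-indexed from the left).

Parse right to left into iambic (σˈσ) feet: (mu.ˈmo) (pig.ˈbe:t) (mi:.ˈbra:n) (de.ˈmo).
Foot heads (stressed positions): 2, 4, 6, 8.
End Rule Rightmost: primary stress on the rightmost head = syllable 8.
Secondary stress on 2, 4, 6: mu.ˌmo.pig.ˌbe:t.mi:.ˌbra:n.de.ˈmo.

primary 8, secondary 2, 4, 6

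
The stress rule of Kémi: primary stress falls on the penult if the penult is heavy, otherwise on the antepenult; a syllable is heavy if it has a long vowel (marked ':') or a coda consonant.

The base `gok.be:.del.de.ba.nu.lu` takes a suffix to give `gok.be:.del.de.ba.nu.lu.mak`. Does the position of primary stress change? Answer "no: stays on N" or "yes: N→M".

Base `gok.be:.del.de.ba.nu.lu` (7 syllables):
  Weights: 5 ba L, 6 nu L, 7 lu L.
  The penult (syllable 6, nu) is light, so stress falls on the antepenult (syllable 5, ba).
  → primary stress on syllable 5.
Suffixed `gok.be:.del.de.ba.nu.lu.mak` (8 syllables):
  Weights: 6 nu L, 7 lu L, 8 mak H.
  The penult (syllable 7, lu) is light, so stress falls on the antepenult (syllable 6, nu).
  → primary stress on syllable 6.

yes: 5→6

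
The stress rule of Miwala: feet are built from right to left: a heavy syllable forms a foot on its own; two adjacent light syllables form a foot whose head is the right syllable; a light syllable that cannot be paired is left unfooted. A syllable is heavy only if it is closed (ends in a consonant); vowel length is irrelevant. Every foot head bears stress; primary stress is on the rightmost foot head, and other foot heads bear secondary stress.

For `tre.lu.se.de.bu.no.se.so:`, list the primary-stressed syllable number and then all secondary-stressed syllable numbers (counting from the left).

Weights: 1 tre L, 2 lu L, 3 se L, 4 de L, 5 bu L, 6 no L, 7 se L, 8 so: L.
Parse right to left (heavy = foot alone; LL = one foot; stranded L unfooted): (tre.ˈlu) (se.ˈde) (bu.ˈno) (se.ˈso:).
Foot heads: 2, 4, 6, 8.
Primary stress on the rightmost head = syllable 8.
Secondary stress on 2, 4, 6: tre.ˌlu.se.ˌde.bu.ˌno.se.ˈso:.

primary 8, secondary 2, 4, 6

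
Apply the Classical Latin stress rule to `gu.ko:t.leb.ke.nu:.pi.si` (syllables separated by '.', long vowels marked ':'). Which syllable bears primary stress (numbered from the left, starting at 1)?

5

Classical Latin: stress the penult if heavy (long vowel or closed), else the antepenult.
Weights: 5 nu: H, 6 pi L, 7 si L.
The penult (syllable 6, pi) is light, so stress falls on the antepenult (syllable 5, nu:).
Stress on syllable 5: gu.ko:t.leb.ke.ˈnu:.pi.si.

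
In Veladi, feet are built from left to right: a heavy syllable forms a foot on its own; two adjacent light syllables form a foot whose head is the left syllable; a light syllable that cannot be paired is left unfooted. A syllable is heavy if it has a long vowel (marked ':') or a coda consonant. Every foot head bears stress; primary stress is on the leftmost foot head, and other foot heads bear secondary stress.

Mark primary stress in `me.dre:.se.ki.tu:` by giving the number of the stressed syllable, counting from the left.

Weights: 1 me L, 2 dre: H, 3 se L, 4 ki L, 5 tu: H.
Parse left to right (heavy = foot alone; LL = one foot; stranded L unfooted): me (ˈdre:) (ˈse.ki) (ˈtu:).
Foot heads: 2, 3, 5.
Primary stress on the leftmost head = syllable 2.
Primary stress: syllable 2 → me.ˈdre:.se.ki.tu:.

2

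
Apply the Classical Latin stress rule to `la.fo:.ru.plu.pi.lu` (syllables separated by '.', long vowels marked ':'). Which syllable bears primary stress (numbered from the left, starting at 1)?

4

Classical Latin: stress the penult if heavy (long vowel or closed), else the antepenult.
Weights: 4 plu L, 5 pi L, 6 lu L.
The penult (syllable 5, pi) is light, so stress falls on the antepenult (syllable 4, plu).
Stress on syllable 4: la.fo:.ru.ˈplu.pi.lu.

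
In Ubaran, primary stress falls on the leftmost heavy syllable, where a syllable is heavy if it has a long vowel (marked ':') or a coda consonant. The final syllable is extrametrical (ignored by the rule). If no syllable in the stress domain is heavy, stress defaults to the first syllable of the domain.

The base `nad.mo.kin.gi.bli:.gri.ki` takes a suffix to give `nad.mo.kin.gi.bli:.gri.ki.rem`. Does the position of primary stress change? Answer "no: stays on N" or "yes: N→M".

Base `nad.mo.kin.gi.bli:.gri.ki` (7 syllables):
  The final syllable (7, ki) is extrametrical; the stress domain is syllables 1–6.
  Weights: 1 nad H, 2 mo L, 3 kin H, 4 gi L, 5 bli: H, 6 gri L.
  Heavy syllables in the domain: 1, 3, 5. The leftmost is syllable 1 (nad).
  → primary stress on syllable 1.
Suffixed `nad.mo.kin.gi.bli:.gri.ki.rem` (8 syllables):
  The final syllable (8, rem) is extrametrical; the stress domain is syllables 1–7.
  Weights: 1 nad H, 2 mo L, 3 kin H, 4 gi L, 5 bli: H, 6 gri L, 7 ki L.
  Heavy syllables in the domain: 1, 3, 5. The leftmost is syllable 1 (nad).
  → primary stress on syllable 1.

no: stays on 1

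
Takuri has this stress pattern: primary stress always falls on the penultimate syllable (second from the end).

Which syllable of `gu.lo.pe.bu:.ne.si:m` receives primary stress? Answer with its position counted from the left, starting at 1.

5

The word has 6 syllables; the penultimate syllable (second from the end) is syllable 5 (ne).
Primary stress: syllable 5 → gu.lo.pe.bu:.ˈne.si:m.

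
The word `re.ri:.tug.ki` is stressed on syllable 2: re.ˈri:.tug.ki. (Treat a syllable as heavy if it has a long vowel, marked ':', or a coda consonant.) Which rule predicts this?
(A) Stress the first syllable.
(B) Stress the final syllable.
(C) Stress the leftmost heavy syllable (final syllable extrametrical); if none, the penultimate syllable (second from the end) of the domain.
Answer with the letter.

C

Rule A → syllable 1 (observed: 2).
Rule B → syllable 4 (observed: 2).
Rule C → syllable 2 ✓.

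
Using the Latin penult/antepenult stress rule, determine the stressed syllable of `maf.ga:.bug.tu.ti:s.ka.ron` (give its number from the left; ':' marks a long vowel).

Classical Latin: stress the penult if heavy (long vowel or closed), else the antepenult.
Weights: 5 ti:s H, 6 ka L, 7 ron H.
The penult (syllable 6, ka) is light, so stress falls on the antepenult (syllable 5, ti:s).
Stress on syllable 5: maf.ga:.bug.tu.ˈti:s.ka.ron.

5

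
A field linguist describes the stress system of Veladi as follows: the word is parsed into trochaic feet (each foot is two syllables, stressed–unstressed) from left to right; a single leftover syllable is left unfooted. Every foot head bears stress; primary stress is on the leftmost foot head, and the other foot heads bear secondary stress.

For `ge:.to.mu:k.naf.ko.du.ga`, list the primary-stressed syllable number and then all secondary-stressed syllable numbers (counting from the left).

primary 1, secondary 3, 5

Parse left to right into trochaic (ˈσσ) feet: (ˈge:.to) (ˈmu:k.naf) (ˈko.du) ga. Syllable 7 is left unfooted.
Foot heads (stressed positions): 1, 3, 5.
End Rule Leftmost: primary stress on the leftmost head = syllable 1.
Secondary stress on 3, 5: ˈge:.to.ˌmu:k.naf.ˌko.du.ga.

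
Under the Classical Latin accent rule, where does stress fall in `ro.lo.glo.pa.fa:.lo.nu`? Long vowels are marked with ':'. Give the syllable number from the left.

Classical Latin: stress the penult if heavy (long vowel or closed), else the antepenult.
Weights: 5 fa: H, 6 lo L, 7 nu L.
The penult (syllable 6, lo) is light, so stress falls on the antepenult (syllable 5, fa:).
Stress on syllable 5: ro.lo.glo.pa.ˈfa:.lo.nu.

5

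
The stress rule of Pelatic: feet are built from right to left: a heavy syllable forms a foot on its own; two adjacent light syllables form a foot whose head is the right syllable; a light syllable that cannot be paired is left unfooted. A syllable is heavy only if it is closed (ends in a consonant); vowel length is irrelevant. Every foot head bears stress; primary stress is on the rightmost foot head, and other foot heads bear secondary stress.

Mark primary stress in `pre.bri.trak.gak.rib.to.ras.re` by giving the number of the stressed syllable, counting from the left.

7

Weights: 1 pre L, 2 bri L, 3 trak H, 4 gak H, 5 rib H, 6 to L, 7 ras H, 8 re L.
Parse right to left (heavy = foot alone; LL = one foot; stranded L unfooted): (pre.ˈbri) (ˈtrak) (ˈgak) (ˈrib) to (ˈras) re.
Foot heads: 2, 3, 4, 5, 7.
Primary stress on the rightmost head = syllable 7.
Primary stress: syllable 7 → pre.bri.trak.gak.rib.to.ˈras.re.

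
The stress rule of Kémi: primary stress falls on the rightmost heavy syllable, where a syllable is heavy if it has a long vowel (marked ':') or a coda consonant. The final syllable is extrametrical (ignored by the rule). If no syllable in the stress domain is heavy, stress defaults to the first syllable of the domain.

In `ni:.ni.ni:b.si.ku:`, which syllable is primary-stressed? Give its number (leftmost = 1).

3

The final syllable (5, ku:) is extrametrical; the stress domain is syllables 1–4.
Weights: 1 ni: H, 2 ni L, 3 ni:b H, 4 si L.
Heavy syllables in the domain: 1, 3. The rightmost is syllable 3 (ni:b).
Primary stress: syllable 3 → ni:.ni.ˈni:b.si.ku:.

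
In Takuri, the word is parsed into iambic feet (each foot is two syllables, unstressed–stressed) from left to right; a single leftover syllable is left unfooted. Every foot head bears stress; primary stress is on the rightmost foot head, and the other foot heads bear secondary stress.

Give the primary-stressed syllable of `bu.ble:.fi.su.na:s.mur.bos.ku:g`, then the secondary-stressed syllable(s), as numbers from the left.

Parse left to right into iambic (σˈσ) feet: (bu.ˈble:) (fi.ˈsu) (na:s.ˈmur) (bos.ˈku:g).
Foot heads (stressed positions): 2, 4, 6, 8.
End Rule Rightmost: primary stress on the rightmost head = syllable 8.
Secondary stress on 2, 4, 6: bu.ˌble:.fi.ˌsu.na:s.ˌmur.bos.ˈku:g.

primary 8, secondary 2, 4, 6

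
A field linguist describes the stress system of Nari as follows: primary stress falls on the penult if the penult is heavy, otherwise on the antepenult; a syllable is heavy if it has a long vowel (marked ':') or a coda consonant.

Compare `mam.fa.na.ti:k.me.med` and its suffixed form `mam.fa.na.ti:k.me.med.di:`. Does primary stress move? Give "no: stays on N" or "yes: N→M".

Base `mam.fa.na.ti:k.me.med` (6 syllables):
  Weights: 4 ti:k H, 5 me L, 6 med H.
  The penult (syllable 5, me) is light, so stress falls on the antepenult (syllable 4, ti:k).
  → primary stress on syllable 4.
Suffixed `mam.fa.na.ti:k.me.med.di:` (7 syllables):
  Weights: 5 me L, 6 med H, 7 di: H.
  The penult (syllable 6, med) is heavy, so it takes stress.
  → primary stress on syllable 6.

yes: 4→6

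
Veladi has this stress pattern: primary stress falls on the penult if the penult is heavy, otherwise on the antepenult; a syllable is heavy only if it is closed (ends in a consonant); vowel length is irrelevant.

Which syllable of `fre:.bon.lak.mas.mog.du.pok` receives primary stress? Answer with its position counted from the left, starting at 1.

Weights: 5 mog H, 6 du L, 7 pok H.
The penult (syllable 6, du) is light, so stress falls on the antepenult (syllable 5, mog).
Primary stress: syllable 5 → fre:.bon.lak.mas.ˈmog.du.pok.

5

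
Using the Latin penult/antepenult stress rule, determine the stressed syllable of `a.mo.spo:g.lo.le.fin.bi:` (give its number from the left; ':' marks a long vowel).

Classical Latin: stress the penult if heavy (long vowel or closed), else the antepenult.
Weights: 5 le L, 6 fin H, 7 bi: H.
The penult (syllable 6, fin) is heavy, so it takes stress.
Stress on syllable 6: a.mo.spo:g.lo.le.ˈfin.bi:.

6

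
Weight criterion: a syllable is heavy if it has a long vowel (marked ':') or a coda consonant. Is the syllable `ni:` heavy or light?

heavy

`ni:`: long vowel, open (no coda). Long vowel → heavy.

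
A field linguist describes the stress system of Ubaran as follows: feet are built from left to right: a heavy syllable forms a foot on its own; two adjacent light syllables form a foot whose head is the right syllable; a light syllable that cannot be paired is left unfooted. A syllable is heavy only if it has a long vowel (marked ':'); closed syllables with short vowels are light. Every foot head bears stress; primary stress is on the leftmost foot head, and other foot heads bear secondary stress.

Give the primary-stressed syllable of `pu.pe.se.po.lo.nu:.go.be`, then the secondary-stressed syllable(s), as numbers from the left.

primary 2, secondary 4, 6, 8

Weights: 1 pu L, 2 pe L, 3 se L, 4 po L, 5 lo L, 6 nu: H, 7 go L, 8 be L.
Parse left to right (heavy = foot alone; LL = one foot; stranded L unfooted): (pu.ˈpe) (se.ˈpo) lo (ˈnu:) (go.ˈbe).
Foot heads: 2, 4, 6, 8.
Primary stress on the leftmost head = syllable 2.
Secondary stress on 4, 6, 8: pu.ˈpe.se.ˌpo.lo.ˌnu:.go.ˌbe.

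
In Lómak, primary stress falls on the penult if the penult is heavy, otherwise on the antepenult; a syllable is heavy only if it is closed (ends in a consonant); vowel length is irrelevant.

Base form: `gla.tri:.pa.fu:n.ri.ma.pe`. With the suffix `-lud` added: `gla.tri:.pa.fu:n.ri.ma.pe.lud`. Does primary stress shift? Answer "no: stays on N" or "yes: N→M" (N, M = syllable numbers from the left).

yes: 5→6

Base `gla.tri:.pa.fu:n.ri.ma.pe` (7 syllables):
  Weights: 5 ri L, 6 ma L, 7 pe L.
  The penult (syllable 6, ma) is light, so stress falls on the antepenult (syllable 5, ri).
  → primary stress on syllable 5.
Suffixed `gla.tri:.pa.fu:n.ri.ma.pe.lud` (8 syllables):
  Weights: 6 ma L, 7 pe L, 8 lud H.
  The penult (syllable 7, pe) is light, so stress falls on the antepenult (syllable 6, ma).
  → primary stress on syllable 6.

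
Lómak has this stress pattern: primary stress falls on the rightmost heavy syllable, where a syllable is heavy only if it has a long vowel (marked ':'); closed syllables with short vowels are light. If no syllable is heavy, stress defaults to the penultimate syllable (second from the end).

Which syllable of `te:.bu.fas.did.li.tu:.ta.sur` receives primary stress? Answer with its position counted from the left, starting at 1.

6

Weights: 1 te: H, 2 bu L, 3 fas L, 4 did L, 5 li L, 6 tu: H, 7 ta L, 8 sur L.
Heavy syllables in the domain: 1, 6. The rightmost is syllable 6 (tu:).
Primary stress: syllable 6 → te:.bu.fas.did.li.ˈtu:.ta.sur.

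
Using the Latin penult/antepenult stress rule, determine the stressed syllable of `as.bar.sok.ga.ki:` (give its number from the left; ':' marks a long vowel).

3

Classical Latin: stress the penult if heavy (long vowel or closed), else the antepenult.
Weights: 3 sok H, 4 ga L, 5 ki: H.
The penult (syllable 4, ga) is light, so stress falls on the antepenult (syllable 3, sok).
Stress on syllable 3: as.bar.ˈsok.ga.ki:.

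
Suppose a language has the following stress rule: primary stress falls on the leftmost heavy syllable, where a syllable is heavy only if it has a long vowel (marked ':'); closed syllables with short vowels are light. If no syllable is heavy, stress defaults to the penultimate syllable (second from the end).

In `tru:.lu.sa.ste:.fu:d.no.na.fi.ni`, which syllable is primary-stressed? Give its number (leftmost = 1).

1

Weights: 1 tru: H, 2 lu L, 3 sa L, 4 ste: H, 5 fu:d H, 6 no L, 7 na L, 8 fi L, 9 ni L.
Heavy syllables in the domain: 1, 4, 5. The leftmost is syllable 1 (tru:).
Primary stress: syllable 1 → ˈtru:.lu.sa.ste:.fu:d.no.na.fi.ni.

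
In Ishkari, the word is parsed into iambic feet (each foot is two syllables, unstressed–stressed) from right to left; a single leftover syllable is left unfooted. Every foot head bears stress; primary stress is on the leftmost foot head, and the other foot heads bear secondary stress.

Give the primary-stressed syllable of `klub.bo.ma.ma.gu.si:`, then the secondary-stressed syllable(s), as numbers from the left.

Parse right to left into iambic (σˈσ) feet: (klub.ˈbo) (ma.ˈma) (gu.ˈsi:).
Foot heads (stressed positions): 2, 4, 6.
End Rule Leftmost: primary stress on the leftmost head = syllable 2.
Secondary stress on 4, 6: klub.ˈbo.ma.ˌma.gu.ˌsi:.

primary 2, secondary 4, 6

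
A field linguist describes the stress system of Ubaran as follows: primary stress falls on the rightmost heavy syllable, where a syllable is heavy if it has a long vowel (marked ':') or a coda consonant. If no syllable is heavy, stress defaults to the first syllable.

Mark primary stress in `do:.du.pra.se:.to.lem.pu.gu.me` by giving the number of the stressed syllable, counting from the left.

Weights: 1 do: H, 2 du L, 3 pra L, 4 se: H, 5 to L, 6 lem H, 7 pu L, 8 gu L, 9 me L.
Heavy syllables in the domain: 1, 4, 6. The rightmost is syllable 6 (lem).
Primary stress: syllable 6 → do:.du.pra.se:.to.ˈlem.pu.gu.me.

6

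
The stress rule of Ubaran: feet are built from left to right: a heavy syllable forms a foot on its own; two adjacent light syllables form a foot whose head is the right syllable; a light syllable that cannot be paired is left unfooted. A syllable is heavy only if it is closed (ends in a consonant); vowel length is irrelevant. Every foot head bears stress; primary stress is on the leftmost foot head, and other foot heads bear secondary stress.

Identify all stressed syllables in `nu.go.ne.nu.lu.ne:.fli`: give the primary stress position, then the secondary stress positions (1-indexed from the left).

primary 2, secondary 4, 6

Weights: 1 nu L, 2 go L, 3 ne L, 4 nu L, 5 lu L, 6 ne: L, 7 fli L.
Parse left to right (heavy = foot alone; LL = one foot; stranded L unfooted): (nu.ˈgo) (ne.ˈnu) (lu.ˈne:) fli.
Foot heads: 2, 4, 6.
Primary stress on the leftmost head = syllable 2.
Secondary stress on 4, 6: nu.ˈgo.ne.ˌnu.lu.ˌne:.fli.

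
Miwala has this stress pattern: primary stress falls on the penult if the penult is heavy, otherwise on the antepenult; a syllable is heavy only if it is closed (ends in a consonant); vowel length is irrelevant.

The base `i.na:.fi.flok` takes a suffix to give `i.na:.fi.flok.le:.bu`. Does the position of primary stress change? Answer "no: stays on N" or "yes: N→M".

yes: 2→4

Base `i.na:.fi.flok` (4 syllables):
  Weights: 2 na: L, 3 fi L, 4 flok H.
  The penult (syllable 3, fi) is light, so stress falls on the antepenult (syllable 2, na:).
  → primary stress on syllable 2.
Suffixed `i.na:.fi.flok.le:.bu` (6 syllables):
  Weights: 4 flok H, 5 le: L, 6 bu L.
  The penult (syllable 5, le:) is light, so stress falls on the antepenult (syllable 4, flok).
  → primary stress on syllable 4.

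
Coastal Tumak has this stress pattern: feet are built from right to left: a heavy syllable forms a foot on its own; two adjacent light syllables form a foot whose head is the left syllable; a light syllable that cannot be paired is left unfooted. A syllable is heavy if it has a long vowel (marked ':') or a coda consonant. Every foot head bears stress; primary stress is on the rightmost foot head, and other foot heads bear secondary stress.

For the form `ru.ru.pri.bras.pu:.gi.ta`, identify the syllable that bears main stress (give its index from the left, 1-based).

6

Weights: 1 ru L, 2 ru L, 3 pri L, 4 bras H, 5 pu: H, 6 gi L, 7 ta L.
Parse right to left (heavy = foot alone; LL = one foot; stranded L unfooted): ru (ˈru.pri) (ˈbras) (ˈpu:) (ˈgi.ta).
Foot heads: 2, 4, 5, 6.
Primary stress on the rightmost head = syllable 6.
Primary stress: syllable 6 → ru.ru.pri.bras.pu:.ˈgi.ta.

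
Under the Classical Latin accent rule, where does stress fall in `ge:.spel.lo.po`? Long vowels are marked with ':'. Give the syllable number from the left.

2

Classical Latin: stress the penult if heavy (long vowel or closed), else the antepenult.
Weights: 2 spel H, 3 lo L, 4 po L.
The penult (syllable 3, lo) is light, so stress falls on the antepenult (syllable 2, spel).
Stress on syllable 2: ge:.ˈspel.lo.po.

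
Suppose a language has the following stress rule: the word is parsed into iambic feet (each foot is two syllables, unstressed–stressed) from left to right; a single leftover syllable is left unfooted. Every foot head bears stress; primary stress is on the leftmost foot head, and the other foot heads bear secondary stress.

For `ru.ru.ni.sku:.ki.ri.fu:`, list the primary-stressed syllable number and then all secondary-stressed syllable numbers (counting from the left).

Parse left to right into iambic (σˈσ) feet: (ru.ˈru) (ni.ˈsku:) (ki.ˈri) fu:. Syllable 7 is left unfooted.
Foot heads (stressed positions): 2, 4, 6.
End Rule Leftmost: primary stress on the leftmost head = syllable 2.
Secondary stress on 4, 6: ru.ˈru.ni.ˌsku:.ki.ˌri.fu:.

primary 2, secondary 4, 6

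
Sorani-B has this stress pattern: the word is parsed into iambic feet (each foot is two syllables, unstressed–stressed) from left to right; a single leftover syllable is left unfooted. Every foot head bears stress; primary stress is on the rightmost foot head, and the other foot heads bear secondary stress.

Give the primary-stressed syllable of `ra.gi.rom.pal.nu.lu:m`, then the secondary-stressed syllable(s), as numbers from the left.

Parse left to right into iambic (σˈσ) feet: (ra.ˈgi) (rom.ˈpal) (nu.ˈlu:m).
Foot heads (stressed positions): 2, 4, 6.
End Rule Rightmost: primary stress on the rightmost head = syllable 6.
Secondary stress on 2, 4: ra.ˌgi.rom.ˌpal.nu.ˈlu:m.

primary 6, secondary 2, 4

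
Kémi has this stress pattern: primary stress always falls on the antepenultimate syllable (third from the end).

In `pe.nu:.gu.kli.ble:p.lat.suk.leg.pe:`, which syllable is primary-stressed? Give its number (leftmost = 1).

The word has 9 syllables; the antepenultimate syllable (third from the end) is syllable 7 (suk).
Primary stress: syllable 7 → pe.nu:.gu.kli.ble:p.lat.ˈsuk.leg.pe:.

7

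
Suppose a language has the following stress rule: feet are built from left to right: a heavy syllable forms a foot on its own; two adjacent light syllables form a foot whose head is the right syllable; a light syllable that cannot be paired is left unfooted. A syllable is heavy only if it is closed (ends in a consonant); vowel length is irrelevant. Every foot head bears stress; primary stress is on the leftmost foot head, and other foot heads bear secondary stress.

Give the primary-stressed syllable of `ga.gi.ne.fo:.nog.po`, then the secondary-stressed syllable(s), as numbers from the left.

Weights: 1 ga L, 2 gi L, 3 ne L, 4 fo: L, 5 nog H, 6 po L.
Parse left to right (heavy = foot alone; LL = one foot; stranded L unfooted): (ga.ˈgi) (ne.ˈfo:) (ˈnog) po.
Foot heads: 2, 4, 5.
Primary stress on the leftmost head = syllable 2.
Secondary stress on 4, 5: ga.ˈgi.ne.ˌfo:.ˌnog.po.

primary 2, secondary 4, 5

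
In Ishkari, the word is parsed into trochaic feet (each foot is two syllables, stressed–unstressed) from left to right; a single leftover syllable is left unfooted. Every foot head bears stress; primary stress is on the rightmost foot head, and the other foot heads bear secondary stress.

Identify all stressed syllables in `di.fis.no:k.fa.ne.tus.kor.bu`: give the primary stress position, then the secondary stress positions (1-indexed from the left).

Parse left to right into trochaic (ˈσσ) feet: (ˈdi.fis) (ˈno:k.fa) (ˈne.tus) (ˈkor.bu).
Foot heads (stressed positions): 1, 3, 5, 7.
End Rule Rightmost: primary stress on the rightmost head = syllable 7.
Secondary stress on 1, 3, 5: ˌdi.fis.ˌno:k.fa.ˌne.tus.ˈkor.bu.

primary 7, secondary 1, 3, 5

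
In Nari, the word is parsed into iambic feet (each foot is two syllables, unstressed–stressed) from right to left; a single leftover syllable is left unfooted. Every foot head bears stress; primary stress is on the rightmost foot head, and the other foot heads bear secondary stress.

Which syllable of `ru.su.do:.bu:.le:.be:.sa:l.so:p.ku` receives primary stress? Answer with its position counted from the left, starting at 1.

9

Parse right to left into iambic (σˈσ) feet: ru (su.ˈdo:) (bu:.ˈle:) (be:.ˈsa:l) (so:p.ˈku). Syllable 1 is left unfooted.
Foot heads (stressed positions): 3, 5, 7, 9.
End Rule Rightmost: primary stress on the rightmost head = syllable 9.
Primary stress: syllable 9 → ru.su.do:.bu:.le:.be:.sa:l.so:p.ˈku.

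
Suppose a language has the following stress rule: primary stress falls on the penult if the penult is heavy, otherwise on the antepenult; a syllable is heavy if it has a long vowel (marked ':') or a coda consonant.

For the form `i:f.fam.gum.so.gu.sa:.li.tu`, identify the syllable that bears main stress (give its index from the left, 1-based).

6

Weights: 6 sa: H, 7 li L, 8 tu L.
The penult (syllable 7, li) is light, so stress falls on the antepenult (syllable 6, sa:).
Primary stress: syllable 6 → i:f.fam.gum.so.gu.ˈsa:.li.tu.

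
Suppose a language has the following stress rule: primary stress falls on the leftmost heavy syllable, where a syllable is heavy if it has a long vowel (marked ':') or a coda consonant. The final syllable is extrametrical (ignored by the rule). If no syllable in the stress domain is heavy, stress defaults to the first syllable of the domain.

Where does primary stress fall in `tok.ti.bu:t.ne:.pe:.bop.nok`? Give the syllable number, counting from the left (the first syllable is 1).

The final syllable (7, nok) is extrametrical; the stress domain is syllables 1–6.
Weights: 1 tok H, 2 ti L, 3 bu:t H, 4 ne: H, 5 pe: H, 6 bop H.
Heavy syllables in the domain: 1, 3, 4, 5, 6. The leftmost is syllable 1 (tok).
Primary stress: syllable 1 → ˈtok.ti.bu:t.ne:.pe:.bop.nok.

1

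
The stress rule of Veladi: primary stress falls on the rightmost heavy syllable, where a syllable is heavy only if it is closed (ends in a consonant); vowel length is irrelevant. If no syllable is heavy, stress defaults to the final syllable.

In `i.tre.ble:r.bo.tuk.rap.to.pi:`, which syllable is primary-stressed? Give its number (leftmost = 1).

Weights: 1 i L, 2 tre L, 3 ble:r H, 4 bo L, 5 tuk H, 6 rap H, 7 to L, 8 pi: L.
Heavy syllables in the domain: 3, 5, 6. The rightmost is syllable 6 (rap).
Primary stress: syllable 6 → i.tre.ble:r.bo.tuk.ˈrap.to.pi:.

6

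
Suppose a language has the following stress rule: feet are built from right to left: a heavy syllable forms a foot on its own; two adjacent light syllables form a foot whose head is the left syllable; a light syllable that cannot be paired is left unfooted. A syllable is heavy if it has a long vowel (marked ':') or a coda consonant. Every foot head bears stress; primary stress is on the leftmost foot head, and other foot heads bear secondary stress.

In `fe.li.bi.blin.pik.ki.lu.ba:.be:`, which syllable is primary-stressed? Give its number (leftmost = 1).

Weights: 1 fe L, 2 li L, 3 bi L, 4 blin H, 5 pik H, 6 ki L, 7 lu L, 8 ba: H, 9 be: H.
Parse right to left (heavy = foot alone; LL = one foot; stranded L unfooted): fe (ˈli.bi) (ˈblin) (ˈpik) (ˈki.lu) (ˈba:) (ˈbe:).
Foot heads: 2, 4, 5, 6, 8, 9.
Primary stress on the leftmost head = syllable 2.
Primary stress: syllable 2 → fe.ˈli.bi.blin.pik.ki.lu.ba:.be:.

2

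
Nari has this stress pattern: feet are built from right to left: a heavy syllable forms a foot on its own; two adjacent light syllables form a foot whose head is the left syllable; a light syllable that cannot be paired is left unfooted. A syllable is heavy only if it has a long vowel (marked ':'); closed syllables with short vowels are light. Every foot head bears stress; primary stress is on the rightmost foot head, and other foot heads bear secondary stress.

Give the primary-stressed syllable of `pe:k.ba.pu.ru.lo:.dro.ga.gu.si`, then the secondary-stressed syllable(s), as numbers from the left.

primary 8, secondary 1, 3, 5, 6

Weights: 1 pe:k H, 2 ba L, 3 pu L, 4 ru L, 5 lo: H, 6 dro L, 7 ga L, 8 gu L, 9 si L.
Parse right to left (heavy = foot alone; LL = one foot; stranded L unfooted): (ˈpe:k) ba (ˈpu.ru) (ˈlo:) (ˈdro.ga) (ˈgu.si).
Foot heads: 1, 3, 5, 6, 8.
Primary stress on the rightmost head = syllable 8.
Secondary stress on 1, 3, 5, 6: ˌpe:k.ba.ˌpu.ru.ˌlo:.ˌdro.ga.ˈgu.si.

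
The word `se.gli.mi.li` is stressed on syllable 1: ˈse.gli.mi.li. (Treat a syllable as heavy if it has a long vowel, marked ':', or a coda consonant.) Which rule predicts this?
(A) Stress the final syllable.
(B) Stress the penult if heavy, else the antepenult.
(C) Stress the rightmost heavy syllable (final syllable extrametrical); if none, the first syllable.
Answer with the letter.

C

Rule A → syllable 4 (observed: 1).
Rule B → syllable 2 (observed: 1).
Rule C → syllable 1 ✓.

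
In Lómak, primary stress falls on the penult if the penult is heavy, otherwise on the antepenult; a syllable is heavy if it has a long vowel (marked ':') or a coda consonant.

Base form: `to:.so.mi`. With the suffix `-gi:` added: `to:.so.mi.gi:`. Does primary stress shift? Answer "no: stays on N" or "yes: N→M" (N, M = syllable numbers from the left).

yes: 1→2

Base `to:.so.mi` (3 syllables):
  Weights: 1 to: H, 2 so L, 3 mi L.
  The penult (syllable 2, so) is light, so stress falls on the antepenult (syllable 1, to:).
  → primary stress on syllable 1.
Suffixed `to:.so.mi.gi:` (4 syllables):
  Weights: 2 so L, 3 mi L, 4 gi: H.
  The penult (syllable 3, mi) is light, so stress falls on the antepenult (syllable 2, so).
  → primary stress on syllable 2.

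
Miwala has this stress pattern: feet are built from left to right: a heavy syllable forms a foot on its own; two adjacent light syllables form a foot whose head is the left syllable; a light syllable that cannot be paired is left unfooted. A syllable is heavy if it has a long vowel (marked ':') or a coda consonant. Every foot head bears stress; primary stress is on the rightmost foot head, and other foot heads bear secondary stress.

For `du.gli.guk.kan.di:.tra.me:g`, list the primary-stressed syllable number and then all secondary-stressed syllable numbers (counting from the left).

Weights: 1 du L, 2 gli L, 3 guk H, 4 kan H, 5 di: H, 6 tra L, 7 me:g H.
Parse left to right (heavy = foot alone; LL = one foot; stranded L unfooted): (ˈdu.gli) (ˈguk) (ˈkan) (ˈdi:) tra (ˈme:g).
Foot heads: 1, 3, 4, 5, 7.
Primary stress on the rightmost head = syllable 7.
Secondary stress on 1, 3, 4, 5: ˌdu.gli.ˌguk.ˌkan.ˌdi:.tra.ˈme:g.

primary 7, secondary 1, 3, 4, 5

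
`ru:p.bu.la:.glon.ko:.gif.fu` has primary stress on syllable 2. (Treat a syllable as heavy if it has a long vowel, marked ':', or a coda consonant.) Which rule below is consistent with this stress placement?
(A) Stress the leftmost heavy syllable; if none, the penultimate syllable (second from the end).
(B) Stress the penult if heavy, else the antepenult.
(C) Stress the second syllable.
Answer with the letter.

C

Rule A → syllable 1 (observed: 2).
Rule B → syllable 6 (observed: 2).
Rule C → syllable 2 ✓.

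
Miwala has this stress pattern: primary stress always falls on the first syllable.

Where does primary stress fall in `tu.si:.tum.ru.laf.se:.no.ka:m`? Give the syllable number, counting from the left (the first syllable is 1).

The word has 8 syllables; the first syllable is syllable 1 (tu).
Primary stress: syllable 1 → ˈtu.si:.tum.ru.laf.se:.no.ka:m.

1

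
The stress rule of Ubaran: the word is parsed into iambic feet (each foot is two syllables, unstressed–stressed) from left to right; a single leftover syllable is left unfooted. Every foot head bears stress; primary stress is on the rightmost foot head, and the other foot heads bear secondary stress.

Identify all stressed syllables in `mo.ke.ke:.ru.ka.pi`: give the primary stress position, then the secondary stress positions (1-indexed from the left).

primary 6, secondary 2, 4

Parse left to right into iambic (σˈσ) feet: (mo.ˈke) (ke:.ˈru) (ka.ˈpi).
Foot heads (stressed positions): 2, 4, 6.
End Rule Rightmost: primary stress on the rightmost head = syllable 6.
Secondary stress on 2, 4: mo.ˌke.ke:.ˌru.ka.ˈpi.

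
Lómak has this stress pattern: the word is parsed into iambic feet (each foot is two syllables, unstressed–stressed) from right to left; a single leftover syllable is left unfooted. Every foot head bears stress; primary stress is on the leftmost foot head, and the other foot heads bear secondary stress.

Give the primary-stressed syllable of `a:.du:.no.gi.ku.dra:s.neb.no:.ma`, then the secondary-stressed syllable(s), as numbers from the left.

Parse right to left into iambic (σˈσ) feet: a: (du:.ˈno) (gi.ˈku) (dra:s.ˈneb) (no:.ˈma). Syllable 1 is left unfooted.
Foot heads (stressed positions): 3, 5, 7, 9.
End Rule Leftmost: primary stress on the leftmost head = syllable 3.
Secondary stress on 5, 7, 9: a:.du:.ˈno.gi.ˌku.dra:s.ˌneb.no:.ˌma.

primary 3, secondary 5, 7, 9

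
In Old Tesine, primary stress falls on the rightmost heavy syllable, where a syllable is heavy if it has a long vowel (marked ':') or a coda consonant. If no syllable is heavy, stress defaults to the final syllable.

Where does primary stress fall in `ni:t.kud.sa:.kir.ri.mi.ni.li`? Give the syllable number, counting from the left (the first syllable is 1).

Weights: 1 ni:t H, 2 kud H, 3 sa: H, 4 kir H, 5 ri L, 6 mi L, 7 ni L, 8 li L.
Heavy syllables in the domain: 1, 2, 3, 4. The rightmost is syllable 4 (kir).
Primary stress: syllable 4 → ni:t.kud.sa:.ˈkir.ri.mi.ni.li.

4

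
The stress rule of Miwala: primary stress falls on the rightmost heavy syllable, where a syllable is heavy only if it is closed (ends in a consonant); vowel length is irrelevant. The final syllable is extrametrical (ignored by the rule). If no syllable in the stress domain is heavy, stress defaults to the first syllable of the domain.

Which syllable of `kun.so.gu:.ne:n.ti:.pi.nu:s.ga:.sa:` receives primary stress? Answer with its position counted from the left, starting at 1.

The final syllable (9, sa:) is extrametrical; the stress domain is syllables 1–8.
Weights: 1 kun H, 2 so L, 3 gu: L, 4 ne:n H, 5 ti: L, 6 pi L, 7 nu:s H, 8 ga: L.
Heavy syllables in the domain: 1, 4, 7. The rightmost is syllable 7 (nu:s).
Primary stress: syllable 7 → kun.so.gu:.ne:n.ti:.pi.ˈnu:s.ga:.sa:.

7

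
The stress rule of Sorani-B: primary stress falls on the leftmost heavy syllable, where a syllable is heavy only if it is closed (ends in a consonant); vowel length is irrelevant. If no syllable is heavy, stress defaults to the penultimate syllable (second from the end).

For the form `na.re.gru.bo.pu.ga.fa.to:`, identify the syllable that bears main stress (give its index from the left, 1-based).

7

Weights: 1 na L, 2 re L, 3 gru L, 4 bo L, 5 pu L, 6 ga L, 7 fa L, 8 to: L.
No heavy syllable in the domain; default to the penultimate syllable (second from the end) = syllable 7.
Primary stress: syllable 7 → na.re.gru.bo.pu.ga.ˈfa.to:.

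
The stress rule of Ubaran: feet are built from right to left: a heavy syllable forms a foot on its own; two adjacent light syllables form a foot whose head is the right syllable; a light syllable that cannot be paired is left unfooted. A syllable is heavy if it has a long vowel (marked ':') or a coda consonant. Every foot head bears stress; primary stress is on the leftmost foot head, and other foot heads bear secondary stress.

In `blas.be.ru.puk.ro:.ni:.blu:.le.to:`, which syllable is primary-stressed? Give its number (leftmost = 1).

1

Weights: 1 blas H, 2 be L, 3 ru L, 4 puk H, 5 ro: H, 6 ni: H, 7 blu: H, 8 le L, 9 to: H.
Parse right to left (heavy = foot alone; LL = one foot; stranded L unfooted): (ˈblas) (be.ˈru) (ˈpuk) (ˈro:) (ˈni:) (ˈblu:) le (ˈto:).
Foot heads: 1, 3, 4, 5, 6, 7, 9.
Primary stress on the leftmost head = syllable 1.
Primary stress: syllable 1 → ˈblas.be.ru.puk.ro:.ni:.blu:.le.to:.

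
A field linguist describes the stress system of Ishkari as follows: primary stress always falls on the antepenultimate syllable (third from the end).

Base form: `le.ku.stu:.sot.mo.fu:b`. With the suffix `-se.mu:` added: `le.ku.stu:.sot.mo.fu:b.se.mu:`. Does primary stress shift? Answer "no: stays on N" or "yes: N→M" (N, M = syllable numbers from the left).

Base `le.ku.stu:.sot.mo.fu:b` (6 syllables):
  The word has 6 syllables; the antepenultimate syllable (third from the end) is syllable 4 (sot).
  → primary stress on syllable 4.
Suffixed `le.ku.stu:.sot.mo.fu:b.se.mu:` (8 syllables):
  The word has 8 syllables; the antepenultimate syllable (third from the end) is syllable 6 (fu:b).
  → primary stress on syllable 6.

yes: 4→6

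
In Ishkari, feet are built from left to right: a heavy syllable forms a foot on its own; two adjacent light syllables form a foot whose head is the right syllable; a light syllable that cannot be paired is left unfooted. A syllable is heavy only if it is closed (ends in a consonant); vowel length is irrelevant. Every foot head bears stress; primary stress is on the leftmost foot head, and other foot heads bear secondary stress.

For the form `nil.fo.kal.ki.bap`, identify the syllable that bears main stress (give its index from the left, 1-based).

Weights: 1 nil H, 2 fo L, 3 kal H, 4 ki L, 5 bap H.
Parse left to right (heavy = foot alone; LL = one foot; stranded L unfooted): (ˈnil) fo (ˈkal) ki (ˈbap).
Foot heads: 1, 3, 5.
Primary stress on the leftmost head = syllable 1.
Primary stress: syllable 1 → ˈnil.fo.kal.ki.bap.

1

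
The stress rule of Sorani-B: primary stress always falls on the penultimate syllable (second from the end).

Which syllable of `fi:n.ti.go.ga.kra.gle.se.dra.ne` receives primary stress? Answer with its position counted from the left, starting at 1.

The word has 9 syllables; the penultimate syllable (second from the end) is syllable 8 (dra).
Primary stress: syllable 8 → fi:n.ti.go.ga.kra.gle.se.ˈdra.ne.

8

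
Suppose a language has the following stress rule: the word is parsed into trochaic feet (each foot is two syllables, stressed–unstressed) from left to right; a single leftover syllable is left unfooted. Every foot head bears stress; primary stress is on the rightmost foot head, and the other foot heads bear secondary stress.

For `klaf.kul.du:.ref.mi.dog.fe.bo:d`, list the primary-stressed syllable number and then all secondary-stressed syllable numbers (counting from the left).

Parse left to right into trochaic (ˈσσ) feet: (ˈklaf.kul) (ˈdu:.ref) (ˈmi.dog) (ˈfe.bo:d).
Foot heads (stressed positions): 1, 3, 5, 7.
End Rule Rightmost: primary stress on the rightmost head = syllable 7.
Secondary stress on 1, 3, 5: ˌklaf.kul.ˌdu:.ref.ˌmi.dog.ˈfe.bo:d.

primary 7, secondary 1, 3, 5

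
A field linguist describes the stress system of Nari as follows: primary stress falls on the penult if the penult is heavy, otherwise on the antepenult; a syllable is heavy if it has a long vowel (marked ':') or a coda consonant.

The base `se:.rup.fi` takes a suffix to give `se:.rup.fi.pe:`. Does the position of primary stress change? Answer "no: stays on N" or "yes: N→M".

Base `se:.rup.fi` (3 syllables):
  Weights: 1 se: H, 2 rup H, 3 fi L.
  The penult (syllable 2, rup) is heavy, so it takes stress.
  → primary stress on syllable 2.
Suffixed `se:.rup.fi.pe:` (4 syllables):
  Weights: 2 rup H, 3 fi L, 4 pe: H.
  The penult (syllable 3, fi) is light, so stress falls on the antepenult (syllable 2, rup).
  → primary stress on syllable 2.

no: stays on 2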